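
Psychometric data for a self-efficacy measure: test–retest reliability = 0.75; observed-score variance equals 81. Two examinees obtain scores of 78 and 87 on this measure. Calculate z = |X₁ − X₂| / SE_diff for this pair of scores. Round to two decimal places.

1.41

σ = 81^(1/2) = 9.000
SEM = 9.000×√(1 − 0.750) ≃ 4.500
SE_diff = √2 × SEM ≃ 6.364
z = |78 − 87| / 6.364 = 9 / 6.364 ≃ 1.414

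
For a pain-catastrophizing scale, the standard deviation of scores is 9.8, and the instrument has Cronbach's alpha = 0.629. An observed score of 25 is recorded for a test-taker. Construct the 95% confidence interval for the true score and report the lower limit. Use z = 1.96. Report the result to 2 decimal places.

13.30

SEM = 9.80000*√(1 − 0.62900) ≈ 5.96916
1.96 * SEM ≈ 11.69955
Lower limit = 25 − 11.69955 ≈ 13.30045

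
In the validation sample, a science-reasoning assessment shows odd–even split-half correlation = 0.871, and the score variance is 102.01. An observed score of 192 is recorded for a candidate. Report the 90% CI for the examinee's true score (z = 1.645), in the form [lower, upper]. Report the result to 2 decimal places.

[187.64, 196.36]

SD = √102.01 ≈ 10.10000
Full-length reliability (Spearman-Brown) = 2(0.871)/(1+0.871) ≈ 0.93105
The standard error of measurement is 10.10000×√(1 − 0.93105) ≈ 10.10000×0.26258 ≈ 2.65204.
1.645 × SEM ≈ 4.36260
Interval: (187.63740, 196.36260)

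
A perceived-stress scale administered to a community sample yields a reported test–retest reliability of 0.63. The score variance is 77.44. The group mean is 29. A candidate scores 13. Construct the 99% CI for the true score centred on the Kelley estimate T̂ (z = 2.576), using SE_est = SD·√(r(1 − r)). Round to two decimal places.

[7.98, 29.86]

SD = √77.44 ≈ 8.8000
T̂ = 0.6300(13) + 0.3700(29) ≈ 18.9200
SE_est = SD * √(r(1 − r)) = 8.8000 * √0.2331 ≈ 8.8000 * 0.4828 ≈ 4.2487
99% CI: 18.9200 ± 10.9446 ≈ (7.9754, 29.8646)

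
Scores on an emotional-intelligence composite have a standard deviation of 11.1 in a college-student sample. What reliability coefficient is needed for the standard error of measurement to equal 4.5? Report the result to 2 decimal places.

0.84

r = 1 − (4.5000/11.1)² ≃ 1 − 0.1644 ≃ 0.8356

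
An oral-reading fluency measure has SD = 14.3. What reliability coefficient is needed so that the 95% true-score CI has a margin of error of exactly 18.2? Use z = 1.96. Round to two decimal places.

0.58

Required SEM = 18.2 / 1.96 ≈ 9.286
Required reliability = 1 − (SEM/SD)² = 1 − 0.422 ≈ 0.578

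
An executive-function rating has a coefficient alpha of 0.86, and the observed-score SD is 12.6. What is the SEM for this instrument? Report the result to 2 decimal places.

4.71

The standard error of measurement is 12.600*√(1 − 0.860) ≈ 12.600*0.374 ≈ 4.714.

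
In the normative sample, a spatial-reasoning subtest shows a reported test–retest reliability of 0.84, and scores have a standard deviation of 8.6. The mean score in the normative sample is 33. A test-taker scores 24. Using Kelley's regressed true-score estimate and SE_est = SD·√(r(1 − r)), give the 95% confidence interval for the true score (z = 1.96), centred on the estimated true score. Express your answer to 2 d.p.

T̂ = r·X + (1 − r)·M = 0.8400*24 + 0.1600*33 = 20.1600 + 5.2800 ≈ 25.4400
SE_est = SD * √(r(1 − r)) = 8.6000 * √0.1344 ≈ 8.6000 * 0.3666 ≈ 3.1528
CI = 25.4400 ± 1.96 * 3.1528 → [19.2605, 31.6195]

[19.26, 31.62]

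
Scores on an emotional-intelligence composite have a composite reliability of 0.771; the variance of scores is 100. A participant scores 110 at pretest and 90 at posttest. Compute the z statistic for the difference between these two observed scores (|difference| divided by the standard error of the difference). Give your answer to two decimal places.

2.96

SD = √100 ≈ 10.000
SEM = 10.000 * √(1 − 0.771) = 10.000 * √0.229 ≈ 10.000 * 0.479 ≈ 4.785
Standard error of the difference = 4.785·√2 ≈ 6.768
z = |110 − 90| / 6.768 = 20 / 6.768 ≈ 2.955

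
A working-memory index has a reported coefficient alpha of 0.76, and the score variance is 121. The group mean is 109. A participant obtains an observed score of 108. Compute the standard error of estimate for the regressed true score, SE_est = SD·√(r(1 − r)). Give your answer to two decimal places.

4.70

SD = √121 ≃ 11.0000
SE_est = SD × √(r(1 − r)) = 11.0000 × √0.1824 ≃ 11.0000 × 0.4271 ≃ 4.6979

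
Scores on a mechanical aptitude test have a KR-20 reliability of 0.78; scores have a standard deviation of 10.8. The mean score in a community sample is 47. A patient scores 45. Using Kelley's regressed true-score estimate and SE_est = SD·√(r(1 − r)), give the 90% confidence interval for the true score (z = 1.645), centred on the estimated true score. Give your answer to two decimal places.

Estimated true score = 0.78000×45 + (1 − 0.78000)×47 ≃ 45.44000
SE_est = SD × √(r(1 − r)) = 10.80000 × √0.17160 ≃ 10.80000 × 0.41425 ≃ 4.47386
CI = 45.44000 ± 1.645 × 4.47386 → [38.08050, 52.79950]

[38.08, 52.80]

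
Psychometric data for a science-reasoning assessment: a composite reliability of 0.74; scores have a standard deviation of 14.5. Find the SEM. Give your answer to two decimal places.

SEM = 14.5000 · √(1 − 0.7400) = 14.5000 · √0.2600 ≃ 14.5000 · 0.5099 ≃ 7.3936

7.39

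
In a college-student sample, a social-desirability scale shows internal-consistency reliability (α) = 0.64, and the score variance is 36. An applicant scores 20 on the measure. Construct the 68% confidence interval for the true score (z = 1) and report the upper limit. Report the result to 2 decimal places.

σ = 36^(1/2) = 6.00000
SEM = 6.00000*√(1 − 0.64000) ≃ 3.60000
1 * SEM ≃ 3.60000
Upper bound: 20 + 3.60000 = 23.60000

23.60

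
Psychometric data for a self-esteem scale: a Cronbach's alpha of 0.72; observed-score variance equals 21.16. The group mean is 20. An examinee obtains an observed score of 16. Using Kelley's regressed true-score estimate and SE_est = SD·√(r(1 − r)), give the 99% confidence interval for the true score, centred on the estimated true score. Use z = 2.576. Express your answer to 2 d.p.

SD = √21.16 = 4.6000
Estimated true score = 0.7200×16 + (1 − 0.7200)×20 ≈ 17.1200
SE_est = SD × √(r(1 − r)) = 4.6000 × √0.2016 ≈ 4.6000 × 0.4490 ≈ 2.0654
CI = 17.1200 ± 2.576 × 2.0654 → [11.7995, 22.4405]

[11.80, 22.44]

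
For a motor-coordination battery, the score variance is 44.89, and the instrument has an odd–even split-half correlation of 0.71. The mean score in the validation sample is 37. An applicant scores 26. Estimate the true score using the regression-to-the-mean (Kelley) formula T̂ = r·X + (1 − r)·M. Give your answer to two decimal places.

Spearman-Brown: r = 2(0.71) / (1 + 0.71) = 1.42000 / 1.71000 ≃ 0.83041
T̂ = 0.83041(26) + 0.16959(37) ≃ 27.86550

27.87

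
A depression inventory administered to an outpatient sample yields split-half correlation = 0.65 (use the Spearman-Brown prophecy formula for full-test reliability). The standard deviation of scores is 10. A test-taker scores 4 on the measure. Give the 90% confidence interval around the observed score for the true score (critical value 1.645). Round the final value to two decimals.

Spearman-Brown: r = 2(0.65) / (1 + 0.65) = 1.30000 / 1.65000 ≈ 0.78788
SEM = 10.00000 × √(1 − 0.78788) = 10.00000 × √0.21212 ≈ 10.00000 × 0.46057 ≈ 4.60566
Half-width = 1.645×4.60566 ≈ 7.57631
Interval: (-3.57631, 11.57631)

[-3.58, 11.58]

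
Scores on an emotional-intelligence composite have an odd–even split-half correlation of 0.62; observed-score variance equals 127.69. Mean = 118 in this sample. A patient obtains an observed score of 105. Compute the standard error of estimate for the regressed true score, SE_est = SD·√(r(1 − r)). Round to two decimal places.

4.79

SD = √127.69 ≈ 11.300
Full-length reliability (Spearman-Brown) = 2(0.62)/(1+0.62) ≈ 0.765
SE_est = 11.300·√(0.765·0.235) ≈ 4.788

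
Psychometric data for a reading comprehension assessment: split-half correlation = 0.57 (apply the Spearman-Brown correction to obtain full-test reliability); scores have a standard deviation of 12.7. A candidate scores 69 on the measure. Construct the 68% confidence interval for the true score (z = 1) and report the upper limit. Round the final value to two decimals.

75.65

Full-length reliability (Spearman-Brown) = 2(0.57)/(1+0.57) ≃ 0.72611
SEM = 12.70000 · √(1 − 0.72611) = 12.70000 · √0.27389 ≃ 12.70000 · 0.52334 ≃ 6.64643
Half-width = 1·6.64643 ≃ 6.64643
Upper bound: 69 + 6.64643 = 75.64643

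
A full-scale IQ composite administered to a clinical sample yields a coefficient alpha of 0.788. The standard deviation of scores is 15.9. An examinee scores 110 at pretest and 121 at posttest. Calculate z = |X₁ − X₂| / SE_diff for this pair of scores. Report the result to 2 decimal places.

1.06

The standard error of measurement is 15.900*√(1 − 0.788) ≃ 15.900*0.460 ≃ 7.321.
SE_diff = SEM * √2 ≃ 7.321 * 1.414 ≃ 10.353
z = 11 / 10.353 ≃ 1.062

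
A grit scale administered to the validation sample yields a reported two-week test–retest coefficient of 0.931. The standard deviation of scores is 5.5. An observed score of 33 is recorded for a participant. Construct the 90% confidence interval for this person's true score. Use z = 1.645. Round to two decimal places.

SEM = 5.5000 · √(1 − 0.9310) = 5.5000 · √0.0690 ≈ 5.5000 · 0.2627 ≈ 1.4447
Margin = 1.645 · 1.4447 ≈ 2.3766
90% CI: 33 ± 2.3766 = [30.6234, 35.3766]

[30.62, 35.38]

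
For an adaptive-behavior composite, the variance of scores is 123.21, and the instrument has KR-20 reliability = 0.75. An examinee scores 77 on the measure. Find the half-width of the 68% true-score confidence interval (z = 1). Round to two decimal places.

σ = 123.21^(1/2) = 11.1000
The standard error of measurement is 11.1000·√(1 − 0.7500) ≈ 11.1000·0.5000 ≈ 5.5500.
Margin = 1 · 5.5500 ≈ 5.5500

5.55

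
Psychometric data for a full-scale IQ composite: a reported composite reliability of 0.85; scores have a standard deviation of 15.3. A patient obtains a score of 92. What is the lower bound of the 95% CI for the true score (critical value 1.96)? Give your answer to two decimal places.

80.39

SEM = 15.30000·√(1 − 0.85000) ≈ 5.92566
Margin = 1.96 · 5.92566 ≈ 11.61430
Lower limit = 92 − 11.61430 ≈ 80.38570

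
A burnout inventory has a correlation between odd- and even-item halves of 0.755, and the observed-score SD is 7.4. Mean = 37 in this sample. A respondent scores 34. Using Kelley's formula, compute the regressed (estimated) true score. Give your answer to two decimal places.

34.42

r_full = 2·0.755 / (1 + 0.755) ≃ 0.86040
T̂ = 0.86040(34) + 0.13960(37) ≃ 34.41880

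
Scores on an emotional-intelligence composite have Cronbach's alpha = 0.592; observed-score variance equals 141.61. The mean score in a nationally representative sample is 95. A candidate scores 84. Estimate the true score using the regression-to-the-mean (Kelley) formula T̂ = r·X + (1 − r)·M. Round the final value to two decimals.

88.49

Estimated true score = 0.592·84 + (1 − 0.592)·95 ≃ 88.488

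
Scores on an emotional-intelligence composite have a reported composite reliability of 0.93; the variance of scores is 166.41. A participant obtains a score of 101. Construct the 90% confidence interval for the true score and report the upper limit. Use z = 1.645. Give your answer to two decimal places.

SD = √166.41 ≈ 12.900
SEM = 12.900×√(1 − 0.930) ≈ 3.413
Half-width = 1.645×3.413 ≈ 5.614
Upper limit = 101 + 5.614 ≈ 106.614

106.61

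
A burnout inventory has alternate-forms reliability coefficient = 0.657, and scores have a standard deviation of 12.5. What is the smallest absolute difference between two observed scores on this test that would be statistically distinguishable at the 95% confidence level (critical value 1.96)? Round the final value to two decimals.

The standard error of measurement is 12.5000×√(1 − 0.6570) ≈ 12.5000×0.5857 ≈ 7.3208.
SE_diff = √2 × SEM ≈ 10.3531
Smallest detectable difference = 1.96×10.3531 ≈ 20.2922

20.29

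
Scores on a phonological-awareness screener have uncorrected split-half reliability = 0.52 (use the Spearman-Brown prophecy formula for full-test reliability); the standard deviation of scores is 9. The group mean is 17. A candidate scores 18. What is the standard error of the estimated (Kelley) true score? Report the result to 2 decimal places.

4.18

Spearman-Brown: r = 2(0.52) / (1 + 0.52) = 1.04000 / 1.52000 ≈ 0.68421
SE_est = 9.00000·√[r(1 − r)] ≈ 4.18347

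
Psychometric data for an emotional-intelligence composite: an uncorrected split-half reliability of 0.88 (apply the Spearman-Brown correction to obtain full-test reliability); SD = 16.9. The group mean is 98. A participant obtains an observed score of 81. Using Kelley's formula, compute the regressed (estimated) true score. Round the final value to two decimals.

Full-length reliability (Spearman-Brown) = 2(0.88)/(1+0.88) ≈ 0.93617
Estimated true score = 0.93617*81 + (1 − 0.93617)*98 ≈ 82.08511

82.09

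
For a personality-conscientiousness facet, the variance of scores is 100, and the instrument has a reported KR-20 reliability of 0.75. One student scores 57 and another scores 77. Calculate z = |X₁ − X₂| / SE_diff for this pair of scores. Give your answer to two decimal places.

SD = √100 = 10.00000
The standard error of measurement is 10.00000·√(1 − 0.75000) ≈ 10.00000·0.50000 ≈ 5.00000.
SE_diff = SEM · √2 ≈ 5.00000 · 1.41421 ≈ 7.07107
z = 20 / 7.07107 ≈ 2.82843

2.83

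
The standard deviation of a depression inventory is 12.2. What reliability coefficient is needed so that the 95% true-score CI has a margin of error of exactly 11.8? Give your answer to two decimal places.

Required SEM = 11.8 / 1.96 ≃ 6.0204
r = 1 − (SEM / SD)² = 1 − (6.0204 / 12.2)² ≃ 1 − 0.2435 ≃ 0.7565

0.76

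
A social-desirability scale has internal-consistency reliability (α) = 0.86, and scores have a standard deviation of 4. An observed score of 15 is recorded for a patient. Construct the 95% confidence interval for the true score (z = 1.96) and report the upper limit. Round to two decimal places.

17.93

SEM = 4.0000 · √(1 − 0.8600) = 4.0000 · √0.1400 ≃ 4.0000 · 0.3742 ≃ 1.4967
1.96 · SEM ≃ 2.9335
Upper limit = 15 + 2.9335 ≃ 17.9335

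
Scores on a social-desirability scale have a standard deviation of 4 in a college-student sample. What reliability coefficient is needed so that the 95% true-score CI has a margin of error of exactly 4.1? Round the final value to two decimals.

SEM needed = half-width / z = 4.1/1.96 ≈ 2.0918
r = 1 − (2.0918/4)² ≈ 1 − 0.2735 ≈ 0.7265

0.73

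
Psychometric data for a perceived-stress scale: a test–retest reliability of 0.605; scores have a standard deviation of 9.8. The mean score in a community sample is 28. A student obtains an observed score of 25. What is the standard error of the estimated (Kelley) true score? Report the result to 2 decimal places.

SE_est = SD * √(r(1 − r)) = 9.800 * √0.239 ≃ 9.800 * 0.489 ≃ 4.791

4.79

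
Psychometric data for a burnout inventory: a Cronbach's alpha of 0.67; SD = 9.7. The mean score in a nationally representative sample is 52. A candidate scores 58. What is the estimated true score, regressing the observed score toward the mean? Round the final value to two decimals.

56.02

T̂ = r·X + (1 − r)·M = 0.67000*58 + 0.33000*52 = 38.86000 + 17.16000 ≈ 56.02000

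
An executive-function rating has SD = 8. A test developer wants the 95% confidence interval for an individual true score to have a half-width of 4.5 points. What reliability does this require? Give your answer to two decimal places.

SEM needed = half-width / z = 4.5/1.96 ≈ 2.296
r = 1 − (SEM / SD)² = 1 − (2.296 / 8)² ≈ 1 − 0.082 ≈ 0.918

0.92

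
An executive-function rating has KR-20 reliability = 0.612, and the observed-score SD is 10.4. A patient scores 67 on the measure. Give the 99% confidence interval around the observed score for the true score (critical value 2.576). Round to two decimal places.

[50.31, 83.69]

SEM = 10.4000 · √(1 − 0.6120) = 10.4000 · √0.3880 ≈ 10.4000 · 0.6229 ≈ 6.4781
Half-width = 2.576·6.4781 ≈ 16.6876
99% CI: 67 ± 16.6876 = [50.3124, 83.6876]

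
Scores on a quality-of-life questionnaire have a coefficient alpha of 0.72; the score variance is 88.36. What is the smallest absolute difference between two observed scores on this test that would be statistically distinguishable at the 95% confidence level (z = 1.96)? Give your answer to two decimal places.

13.79

SD = √88.36 = 9.4000
SEM = 9.4000*√(1 − 0.7200) ≈ 4.9740
SE_diff = SEM * √2 ≈ 4.9740 * 1.4142 ≈ 7.0343
Minimum reliable difference = 1.96 * SE_diff ≈ 1.96 * 7.0343 ≈ 13.7873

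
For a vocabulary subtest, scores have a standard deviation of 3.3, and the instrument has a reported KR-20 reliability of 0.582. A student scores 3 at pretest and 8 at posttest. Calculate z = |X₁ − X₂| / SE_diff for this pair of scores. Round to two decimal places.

SEM = 3.300 · √(1 − 0.582) = 3.300 · √0.418 ≈ 3.300 · 0.647 ≈ 2.134
SE_diff = √2 · SEM ≈ 3.017
z = |3 − 8| / 3.017 = 5 / 3.017 ≈ 1.657

1.66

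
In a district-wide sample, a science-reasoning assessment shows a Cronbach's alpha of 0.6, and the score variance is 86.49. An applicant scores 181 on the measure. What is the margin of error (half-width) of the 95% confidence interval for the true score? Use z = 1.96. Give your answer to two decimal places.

11.53

SD = √86.49 = 9.3000
SEM = 9.3000 · √(1 − 0.6000) = 9.3000 · √0.4000 ≃ 9.3000 · 0.6325 ≃ 5.8818
1.96 · SEM ≃ 11.5284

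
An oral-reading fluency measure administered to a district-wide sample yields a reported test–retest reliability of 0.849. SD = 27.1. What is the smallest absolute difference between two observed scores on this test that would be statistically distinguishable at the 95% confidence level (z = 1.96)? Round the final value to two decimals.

SEM = 27.1000 * √(1 − 0.8490) = 27.1000 * √0.1510 ≈ 27.1000 * 0.3886 ≈ 10.5307
SE_diff = √2 * SEM ≈ 14.8927
Minimum reliable difference = 1.96 * SE_diff ≈ 1.96 * 14.8927 ≈ 29.1896

29.19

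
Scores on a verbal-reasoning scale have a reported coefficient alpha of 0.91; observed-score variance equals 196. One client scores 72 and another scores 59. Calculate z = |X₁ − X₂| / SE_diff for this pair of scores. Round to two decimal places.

2.19

SD = √196 ≈ 14.00000
SEM = 14.00000 * √(1 − 0.91000) = 14.00000 * √0.09000 ≈ 14.00000 * 0.30000 ≈ 4.20000
SE_diff = SEM * √2 ≈ 4.20000 * 1.41421 ≈ 5.93970
z = |72 − 59| / 5.93970 = 13 / 5.93970 ≈ 2.18866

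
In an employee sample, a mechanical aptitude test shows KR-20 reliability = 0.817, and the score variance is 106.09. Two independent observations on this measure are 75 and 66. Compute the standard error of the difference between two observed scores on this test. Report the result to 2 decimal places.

6.23

σ = 106.09^(1/2) = 10.300
The standard error of measurement is 10.300*√(1 − 0.817) ≈ 10.300*0.428 ≈ 4.406.
SE_diff = SEM * √2 ≈ 4.406 * 1.414 ≈ 6.231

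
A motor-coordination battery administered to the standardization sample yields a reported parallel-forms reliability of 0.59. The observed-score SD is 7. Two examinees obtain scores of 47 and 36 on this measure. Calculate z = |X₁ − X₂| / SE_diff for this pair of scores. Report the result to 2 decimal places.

1.74

The standard error of measurement is 7.000·√(1 − 0.590) ≈ 7.000·0.640 ≈ 4.482.
SE_diff = √2 · SEM ≈ 6.339
z = 11 / 6.339 ≈ 1.735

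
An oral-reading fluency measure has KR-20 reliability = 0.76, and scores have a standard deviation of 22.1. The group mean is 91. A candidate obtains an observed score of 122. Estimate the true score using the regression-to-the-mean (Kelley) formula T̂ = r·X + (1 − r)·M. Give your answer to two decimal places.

114.56

Estimated true score = 0.760·122 + (1 − 0.760)·91 ≈ 114.560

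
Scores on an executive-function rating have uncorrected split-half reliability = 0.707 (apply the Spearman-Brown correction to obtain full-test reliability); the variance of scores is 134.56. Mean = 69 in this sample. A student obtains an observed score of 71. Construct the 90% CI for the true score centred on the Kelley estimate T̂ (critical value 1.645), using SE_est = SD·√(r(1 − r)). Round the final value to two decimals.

σ = 134.56^(1/2) = 11.6000
Full-length reliability (Spearman-Brown) = 2(0.707)/(1+0.707) ≈ 0.8284
Estimated true score = 0.8284×71 + (1 − 0.8284)×69 ≈ 70.6567
SE_est = 11.6000·√[r(1 − r)] ≈ 4.3740
CI = 70.6567 ± 1.645 × 4.3740 → [63.4614, 77.8520]

[63.46, 77.85]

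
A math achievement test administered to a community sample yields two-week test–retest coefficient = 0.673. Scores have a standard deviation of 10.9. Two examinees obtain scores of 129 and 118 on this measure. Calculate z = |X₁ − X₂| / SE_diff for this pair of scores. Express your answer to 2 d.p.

1.25

SEM = 10.90000 · √(1 − 0.67300) = 10.90000 · √0.32700 ≈ 10.90000 · 0.57184 ≈ 6.23305
SE_diff = SEM · √2 ≈ 6.23305 · 1.41421 ≈ 8.81486
z = |129 − 118| / 8.81486 = 11 / 8.81486 ≈ 1.24789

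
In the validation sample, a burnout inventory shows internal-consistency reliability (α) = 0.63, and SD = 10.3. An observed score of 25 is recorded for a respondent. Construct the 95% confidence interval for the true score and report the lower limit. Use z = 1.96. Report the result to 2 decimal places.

12.72

SEM = 10.3000·√(1 − 0.6300) ≃ 6.2652
Margin = 1.96 · 6.2652 ≃ 12.2799
Lower limit = 25 − 12.2799 ≃ 12.7201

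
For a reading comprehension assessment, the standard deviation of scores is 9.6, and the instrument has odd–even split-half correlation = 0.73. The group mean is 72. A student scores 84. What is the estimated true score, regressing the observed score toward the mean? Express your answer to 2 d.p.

r_full = 2·0.73 / (1 + 0.73) ≈ 0.844
Estimated true score = 0.844×84 + (1 − 0.844)×72 ≈ 82.127

82.13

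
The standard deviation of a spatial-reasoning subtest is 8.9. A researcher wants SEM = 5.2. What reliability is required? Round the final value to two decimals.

r = 1 − (5.200/8.9)² ≈ 1 − 0.341 ≈ 0.659

0.66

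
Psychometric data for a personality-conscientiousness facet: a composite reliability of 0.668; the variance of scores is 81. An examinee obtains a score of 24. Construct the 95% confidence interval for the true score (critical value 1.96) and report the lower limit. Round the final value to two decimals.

SD = √81 ≈ 9.0000
SEM = 9.0000 * √(1 − 0.6680) = 9.0000 * √0.3320 ≈ 9.0000 * 0.5762 ≈ 5.1857
1.96 * SEM ≈ 10.1641
Lower bound: 24 − 10.1641 = 13.8359

13.84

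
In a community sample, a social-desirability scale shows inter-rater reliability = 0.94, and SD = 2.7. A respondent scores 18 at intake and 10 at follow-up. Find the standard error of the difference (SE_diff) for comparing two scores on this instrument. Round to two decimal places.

SEM = 2.700 × √(1 − 0.940) = 2.700 × √0.060 ≈ 2.700 × 0.245 ≈ 0.661
SE_diff = SEM × √2 ≈ 0.661 × 1.414 ≈ 0.935

0.94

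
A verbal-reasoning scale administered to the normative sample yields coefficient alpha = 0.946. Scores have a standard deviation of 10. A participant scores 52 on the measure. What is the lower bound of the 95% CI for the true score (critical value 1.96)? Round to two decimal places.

47.45

SEM = 10.0000 × √(1 − 0.9460) = 10.0000 × √0.0540 ≈ 10.0000 × 0.2324 ≈ 2.3238
1.96 × SEM ≈ 4.5546
Lower limit = 52 − 4.5546 ≈ 47.4454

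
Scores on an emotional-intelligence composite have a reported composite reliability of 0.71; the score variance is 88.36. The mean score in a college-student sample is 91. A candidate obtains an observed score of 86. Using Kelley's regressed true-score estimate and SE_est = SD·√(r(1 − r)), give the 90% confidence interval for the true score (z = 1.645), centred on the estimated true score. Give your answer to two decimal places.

σ = 88.36^(1/2) = 9.4000
T̂ = 0.7100(86) + 0.2900(91) ≈ 87.4500
SE_est = SD * √(r(1 − r)) = 9.4000 * √0.2059 ≈ 9.4000 * 0.4538 ≈ 4.2654
CI = 87.4500 ± 1.645 * 4.2654 → [80.4335, 94.4665]

[80.43, 94.47]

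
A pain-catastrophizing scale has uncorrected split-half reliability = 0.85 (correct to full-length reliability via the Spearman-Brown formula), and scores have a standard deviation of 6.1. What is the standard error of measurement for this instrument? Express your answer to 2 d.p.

1.74

Spearman-Brown: r = 2(0.85) / (1 + 0.85) = 1.700 / 1.850 ≈ 0.919
SEM = 6.100 * √(1 − 0.919) = 6.100 * √0.081 ≈ 6.100 * 0.285 ≈ 1.737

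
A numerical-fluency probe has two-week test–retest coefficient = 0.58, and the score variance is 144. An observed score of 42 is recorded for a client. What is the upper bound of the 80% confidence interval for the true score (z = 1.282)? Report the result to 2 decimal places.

51.97

σ = 144^(1/2) = 12.000
SEM = 12.000 × √(1 − 0.580) = 12.000 × √0.420 ≈ 12.000 × 0.648 ≈ 7.777
1.282 × SEM ≈ 9.970
Upper limit = 42 + 9.970 ≈ 51.970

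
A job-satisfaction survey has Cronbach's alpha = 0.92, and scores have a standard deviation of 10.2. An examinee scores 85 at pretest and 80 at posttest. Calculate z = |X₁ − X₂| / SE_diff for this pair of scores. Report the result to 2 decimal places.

1.23

SEM = 10.20000 * √(1 − 0.92000) = 10.20000 * √0.08000 ≈ 10.20000 * 0.28284 ≈ 2.88500
Standard error of the difference = 2.88500·√2 ≈ 4.08000
z = |85 − 80| / 4.08000 = 5 / 4.08000 ≈ 1.22549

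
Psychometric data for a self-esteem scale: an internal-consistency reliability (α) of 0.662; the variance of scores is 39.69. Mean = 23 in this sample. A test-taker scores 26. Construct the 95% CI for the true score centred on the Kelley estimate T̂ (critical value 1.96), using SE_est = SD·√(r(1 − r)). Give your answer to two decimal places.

SD = √39.69 ≃ 6.30000
T̂ = 0.66200(26) + 0.33800(23) ≃ 24.98600
SE_est = SD · √(r(1 − r)) = 6.30000 · √0.22376 ≃ 6.30000 · 0.47303 ≃ 2.98008
95% CI: 24.98600 ± 5.84096 ≃ (19.14504, 30.82696)

[19.15, 30.83]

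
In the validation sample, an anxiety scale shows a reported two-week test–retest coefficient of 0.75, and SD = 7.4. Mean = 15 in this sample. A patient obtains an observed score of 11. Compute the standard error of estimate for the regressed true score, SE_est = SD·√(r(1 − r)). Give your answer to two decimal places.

3.20

SE_est = SD * √(r(1 − r)) = 7.400 * √0.188 ≈ 7.400 * 0.433 ≈ 3.204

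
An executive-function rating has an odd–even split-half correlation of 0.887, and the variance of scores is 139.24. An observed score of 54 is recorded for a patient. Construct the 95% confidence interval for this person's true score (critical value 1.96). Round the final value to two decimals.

σ = 139.24^(1/2) = 11.8000
Spearman-Brown: r = 2(0.887) / (1 + 0.887) = 1.7740 / 1.8870 ≃ 0.9401
The standard error of measurement is 11.8000*√(1 − 0.9401) ≃ 11.8000*0.2447 ≃ 2.8876.
Half-width = 1.96*2.8876 ≃ 5.6597
95% CI: 54 ± 5.6597 = [48.3403, 59.6597]

[48.34, 59.66]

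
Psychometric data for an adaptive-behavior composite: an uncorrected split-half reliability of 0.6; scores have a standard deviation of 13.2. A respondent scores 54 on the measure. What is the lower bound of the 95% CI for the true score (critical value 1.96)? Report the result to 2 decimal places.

Spearman-Brown: r = 2(0.6) / (1 + 0.6) = 1.2000 / 1.6000 ≃ 0.7500
SEM = 13.2000 × √(1 − 0.7500) = 13.2000 × √0.2500 ≃ 13.2000 × 0.5000 ≃ 6.6000
Half-width = 1.96×6.6000 ≃ 12.9360
Lower bound: 54 − 12.9360 = 41.0640

41.06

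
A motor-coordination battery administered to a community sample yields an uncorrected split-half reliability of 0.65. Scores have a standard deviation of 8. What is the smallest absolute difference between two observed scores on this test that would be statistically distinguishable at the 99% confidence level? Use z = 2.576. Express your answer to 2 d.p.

Full-length reliability (Spearman-Brown) = 2(0.65)/(1+0.65) ≈ 0.7879
SEM = 8.0000·√(1 − 0.7879) ≈ 3.6845
SE_diff = √2 · SEM ≈ 5.2107
Minimum reliable difference = 2.576 · SE_diff ≈ 2.576 · 5.2107 ≈ 13.4228

13.42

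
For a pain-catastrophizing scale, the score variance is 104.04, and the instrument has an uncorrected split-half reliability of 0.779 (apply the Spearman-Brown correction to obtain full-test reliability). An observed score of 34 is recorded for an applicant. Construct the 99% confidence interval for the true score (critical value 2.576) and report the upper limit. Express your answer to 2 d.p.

43.26

SD = √104.04 = 10.2000
Full-length reliability (Spearman-Brown) = 2(0.779)/(1+0.779) ≈ 0.8758
The standard error of measurement is 10.2000·√(1 − 0.8758) ≈ 10.2000·0.3525 ≈ 3.5951.
2.576 · SEM ≈ 9.2609
Upper limit = 34 + 9.2609 ≈ 43.2609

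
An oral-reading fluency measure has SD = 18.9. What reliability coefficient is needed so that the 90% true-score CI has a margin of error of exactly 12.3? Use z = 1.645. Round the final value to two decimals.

0.84

Required SEM = 12.3 / 1.645 ≈ 7.47720
Required reliability = 1 − (SEM/SD)² = 1 − 0.15651 ≈ 0.84349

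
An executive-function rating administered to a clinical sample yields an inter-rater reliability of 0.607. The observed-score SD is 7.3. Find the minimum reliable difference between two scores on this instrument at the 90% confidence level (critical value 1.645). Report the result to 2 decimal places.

SEM = 7.3000 · √(1 − 0.6070) = 7.3000 · √0.3930 ≈ 7.3000 · 0.6269 ≈ 4.5763
SE_diff = SEM · √2 ≈ 4.5763 · 1.4142 ≈ 6.4719
Smallest detectable difference = 1.645·6.4719 ≈ 10.6463

10.65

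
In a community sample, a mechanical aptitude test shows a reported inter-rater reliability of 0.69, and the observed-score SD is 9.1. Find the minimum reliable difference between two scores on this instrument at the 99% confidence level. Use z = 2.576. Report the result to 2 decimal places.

18.46

SEM = 9.100 · √(1 − 0.690) = 9.100 · √0.310 ≈ 9.100 · 0.557 ≈ 5.067
SE_diff = √2 · SEM ≈ 7.165
Minimum reliable difference = 2.576 · SE_diff ≈ 2.576 · 7.165 ≈ 18.458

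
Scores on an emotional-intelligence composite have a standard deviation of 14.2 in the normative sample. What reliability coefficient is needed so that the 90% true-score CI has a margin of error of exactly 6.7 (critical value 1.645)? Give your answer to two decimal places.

0.92

SEM needed = half-width / z = 6.7/1.645 ≈ 4.07295
r = 1 − (SEM / SD)² = 1 − (4.07295 / 14.2)² ≈ 1 − 0.08227 ≈ 0.91773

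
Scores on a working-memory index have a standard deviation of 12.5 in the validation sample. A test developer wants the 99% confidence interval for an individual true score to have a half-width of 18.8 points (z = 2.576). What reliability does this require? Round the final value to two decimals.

SEM needed = half-width / z = 18.8/2.576 ≈ 7.2981
Required reliability = 1 − (SEM/SD)² = 1 − 0.3409 ≈ 0.6591

0.66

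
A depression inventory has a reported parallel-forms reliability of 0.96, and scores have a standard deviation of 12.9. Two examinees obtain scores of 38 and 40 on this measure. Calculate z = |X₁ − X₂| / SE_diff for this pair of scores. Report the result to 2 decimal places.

0.55

SEM = 12.9000*√(1 − 0.9600) ≈ 2.5800
SE_diff = √2 * SEM ≈ 3.6487
z = |38 − 40| / 3.6487 = 2 / 3.6487 ≈ 0.5481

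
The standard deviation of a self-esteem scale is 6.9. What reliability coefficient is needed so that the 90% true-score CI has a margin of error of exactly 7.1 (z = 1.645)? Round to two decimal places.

SEM needed = half-width / z = 7.1/1.645 ≈ 4.316
r = 1 − (SEM / SD)² = 1 − (4.316 / 6.9)² ≈ 1 − 0.391 ≈ 0.609

0.61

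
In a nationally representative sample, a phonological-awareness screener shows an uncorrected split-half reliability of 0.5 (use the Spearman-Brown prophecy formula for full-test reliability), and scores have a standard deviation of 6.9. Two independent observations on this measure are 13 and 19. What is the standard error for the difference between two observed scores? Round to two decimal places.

Full-length reliability (Spearman-Brown) = 2(0.5)/(1+0.5) ≈ 0.667
SEM = 6.900 · √(1 − 0.667) = 6.900 · √0.333 ≈ 6.900 · 0.577 ≈ 3.984
SE_diff = SEM · √2 ≈ 3.984 · 1.414 ≈ 5.634

5.63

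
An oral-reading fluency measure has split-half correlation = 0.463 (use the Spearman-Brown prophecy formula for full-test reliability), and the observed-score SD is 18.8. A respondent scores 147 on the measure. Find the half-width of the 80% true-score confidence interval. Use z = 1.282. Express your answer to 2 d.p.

Spearman-Brown: r = 2(0.463) / (1 + 0.463) = 0.92600 / 1.46300 ≃ 0.63295
The standard error of measurement is 18.80000*√(1 − 0.63295) ≃ 18.80000*0.60585 ≃ 11.38998.
Margin = 1.282 * 11.38998 ≃ 14.60195

14.60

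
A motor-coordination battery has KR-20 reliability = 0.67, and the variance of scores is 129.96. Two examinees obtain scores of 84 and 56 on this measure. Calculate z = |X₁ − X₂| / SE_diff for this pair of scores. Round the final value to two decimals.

SD = √129.96 = 11.400
SEM = 11.400 · √(1 − 0.670) = 11.400 · √0.330 ≈ 11.400 · 0.574 ≈ 6.549
Standard error of the difference = 6.549·√2 ≈ 9.261
z = 28 / 9.261 ≈ 3.023

3.02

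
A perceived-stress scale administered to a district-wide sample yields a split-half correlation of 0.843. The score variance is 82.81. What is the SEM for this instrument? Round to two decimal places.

SD = √82.81 ≃ 9.100
r_full = 2·0.843 / (1 + 0.843) ≃ 0.915
SEM = 9.100 · √(1 − 0.915) = 9.100 · √0.085 ≃ 9.100 · 0.292 ≃ 2.656

2.66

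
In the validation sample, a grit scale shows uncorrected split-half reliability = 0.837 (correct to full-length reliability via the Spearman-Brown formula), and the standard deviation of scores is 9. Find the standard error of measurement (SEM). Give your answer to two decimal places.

2.68

r_full = 2·0.837 / (1 + 0.837) ≃ 0.911
The standard error of measurement is 9.000·√(1 − 0.911) ≃ 9.000·0.298 ≃ 2.681.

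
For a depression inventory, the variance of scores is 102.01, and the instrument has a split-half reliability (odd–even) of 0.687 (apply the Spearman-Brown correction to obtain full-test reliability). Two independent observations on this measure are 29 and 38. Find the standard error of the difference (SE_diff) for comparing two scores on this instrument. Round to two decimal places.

6.15

σ = 102.01^(1/2) = 10.100
Full-length reliability (Spearman-Brown) = 2(0.687)/(1+0.687) ≈ 0.814
SEM = 10.100 * √(1 − 0.814) = 10.100 * √0.186 ≈ 10.100 * 0.431 ≈ 4.350
Standard error of the difference = 4.350·√2 ≈ 6.152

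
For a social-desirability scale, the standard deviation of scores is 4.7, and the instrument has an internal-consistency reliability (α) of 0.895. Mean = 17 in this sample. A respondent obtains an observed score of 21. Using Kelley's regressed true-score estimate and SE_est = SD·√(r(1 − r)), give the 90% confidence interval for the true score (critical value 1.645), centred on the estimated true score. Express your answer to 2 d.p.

[18.21, 22.95]

Estimated true score = 0.895·21 + (1 − 0.895)·17 ≃ 20.580
SE_est = 4.700·√[r(1 − r)] ≃ 1.441
CI = 20.580 ± 1.645 · 1.441 → [18.210, 22.950]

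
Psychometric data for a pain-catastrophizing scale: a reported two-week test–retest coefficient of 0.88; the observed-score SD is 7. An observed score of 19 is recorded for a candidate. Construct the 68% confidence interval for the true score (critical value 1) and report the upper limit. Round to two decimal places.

SEM = 7.00000·√(1 − 0.88000) ≈ 2.42487
1 · SEM ≈ 2.42487
Upper bound: 19 + 2.42487 = 21.42487

21.42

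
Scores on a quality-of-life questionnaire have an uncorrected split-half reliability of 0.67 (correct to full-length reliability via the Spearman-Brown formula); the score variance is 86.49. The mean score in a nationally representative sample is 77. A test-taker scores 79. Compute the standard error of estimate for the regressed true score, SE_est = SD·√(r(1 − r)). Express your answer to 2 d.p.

SD = √86.49 = 9.300
Spearman-Brown: r = 2(0.67) / (1 + 0.67) = 1.340 / 1.670 ≈ 0.802
SE_est = SD · √(r(1 − r)) = 9.300 · √0.159 ≈ 9.300 · 0.398 ≈ 3.703

3.70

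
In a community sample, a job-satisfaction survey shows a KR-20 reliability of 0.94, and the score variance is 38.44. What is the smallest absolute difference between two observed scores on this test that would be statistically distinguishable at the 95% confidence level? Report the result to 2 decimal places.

σ = 38.44^(1/2) = 6.200
SEM = 6.200 × √(1 − 0.940) = 6.200 × √0.060 ≃ 6.200 × 0.245 ≃ 1.519
SE_diff = SEM × √2 ≃ 1.519 × 1.414 ≃ 2.148
Minimum reliable difference = 1.96 × SE_diff ≃ 1.96 × 2.148 ≃ 4.210

4.21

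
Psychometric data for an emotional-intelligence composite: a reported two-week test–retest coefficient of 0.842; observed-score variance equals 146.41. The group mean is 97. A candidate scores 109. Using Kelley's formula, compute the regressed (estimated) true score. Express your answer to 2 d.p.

107.10

T̂ = r·X + (1 − r)·M = 0.8420×109 + 0.1580×97 = 91.7780 + 15.3260 ≃ 107.1040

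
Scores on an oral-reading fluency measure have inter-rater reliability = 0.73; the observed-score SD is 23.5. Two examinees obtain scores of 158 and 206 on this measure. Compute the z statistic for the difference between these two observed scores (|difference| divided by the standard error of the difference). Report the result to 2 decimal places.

2.78

The standard error of measurement is 23.5000×√(1 − 0.7300) ≈ 23.5000×0.5196 ≈ 12.2110.
SE_diff = √2 × SEM ≈ 17.2689
z = 48 / 17.2689 ≈ 2.7796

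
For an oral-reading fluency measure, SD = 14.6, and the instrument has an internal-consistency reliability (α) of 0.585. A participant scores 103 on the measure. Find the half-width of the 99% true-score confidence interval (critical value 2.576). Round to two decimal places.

SEM = 14.6000 × √(1 − 0.5850) = 14.6000 × √0.4150 ≈ 14.6000 × 0.6442 ≈ 9.4054
2.576 × SEM ≈ 24.2283

24.23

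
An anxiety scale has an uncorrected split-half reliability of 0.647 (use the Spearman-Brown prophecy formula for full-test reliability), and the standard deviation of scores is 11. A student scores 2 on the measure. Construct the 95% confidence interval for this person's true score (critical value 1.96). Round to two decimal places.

[-7.98, 11.98]

r_full = 2·0.647 / (1 + 0.647) ≈ 0.78567
SEM = 11.00000 × √(1 − 0.78567) = 11.00000 × √0.21433 ≈ 11.00000 × 0.46296 ≈ 5.09253
1.96 × SEM ≈ 9.98135
CI = 2 ± 9.98135 → [-7.98135, 11.98135]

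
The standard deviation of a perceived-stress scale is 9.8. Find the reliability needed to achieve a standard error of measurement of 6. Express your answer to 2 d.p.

r = 1 − (6.0000/9.8)² ≈ 1 − 0.3748 ≈ 0.6252

0.63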